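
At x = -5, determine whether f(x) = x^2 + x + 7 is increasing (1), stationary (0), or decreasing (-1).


Compute f'(x) to determine behavior:
f'(x) = 2x + 1
f'(-5) = 2 * (-5) + 1
= -10 + 1
= -9
Since f'(-5) < 0, the function is decreasing (-1)

-1


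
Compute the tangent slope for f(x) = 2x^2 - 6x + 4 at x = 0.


The slope of the tangent line equals f'(x) at the point.
f(x) = 2x^2 - 6x + 4
f'(x) = 4x - 6
At x = 0:
f'(0) = 4 * 0 - 6
= 0 - 6
= -6

-6


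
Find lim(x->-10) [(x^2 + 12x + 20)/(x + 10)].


Direct substitution gives 0/0, so we factor the numerator.
Factor: (x^2 + 12x + 20) = (x + 10)(x + 2)
Cancel the common factor (x + 10):
(x^2 + 12x + 20)/(x + 10) = (x + 2)
Now substitute x = -10:
= (-10) - (-2) = -8

-8


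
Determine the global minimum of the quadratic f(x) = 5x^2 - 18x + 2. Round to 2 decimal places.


For a quadratic f(x) = ax^2 + bx + c with a > 0, the minimum is at the vertex.
Vertex x-coordinate: x = -b/(2a)
x = -(-18) / (2 * 5)
x = 18/10 = 9/5
Substitute back to find the minimum value:
f(9/5) = 5 * (9/5)^2 - 18 * (9/5) + 2
= 81/5 - 162/5 + 2
= -71/5 = -14.20

-14.20


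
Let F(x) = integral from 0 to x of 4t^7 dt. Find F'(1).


By the Fundamental Theorem of Calculus (Part 1):
If F(x) = integral from 0 to x of f(t) dt, then F'(x) = f(x)
Here f(t) = 4t^7
So F'(x) = 4x^7
Evaluate at x = 1:
F'(1) = 4 * 1^7
= 4 * 1
= 4

4


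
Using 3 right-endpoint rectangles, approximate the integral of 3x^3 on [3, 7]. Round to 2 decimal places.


Right Riemann sum uses right endpoints of each subinterval.
Interval: [3, 7], n = 3
dx = (7 - 3) / 3 = 4/3
Right endpoints: [13/3, 17/3, 7]
f values: [2197/9, 4913/9, 1029]
Sum = dx * (sum of f values)
= 4/3 * 1819
= 7276/3 ≈ 2425.33

2425.33


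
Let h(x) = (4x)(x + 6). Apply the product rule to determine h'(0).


Let u(x) = 4x and v(x) = x + 6
u'(x) = 4
v'(x) = 1
Product rule: h'(x) = u'(x)*v(x) + u(x)*v'(x)
= 4 * (x + 6) + (4x) * 1
At x = 0:
u(0) = 4 * 0 + 0 = 0
v(0) = 1 * 0 + 6 = 6
h'(0) = 4 * 6 + 0 * 1
= 24 + 0
= 24

24


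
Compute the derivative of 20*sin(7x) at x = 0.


Apply the chain rule to differentiate 20*sin(7x):
d/dx [20*sin(7x)]
= 20 * cos(7x) * d/dx(7x)
= 20 * 7 * cos(7x)
= 140 * cos(7x)
Evaluate at x = 0:
= 140 * cos(0)
= 140 * 1
= 140

140


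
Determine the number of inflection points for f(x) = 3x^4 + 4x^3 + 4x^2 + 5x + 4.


Inflection points occur where f''(x) = 0 and concavity changes.
f(x) = 3x^4 + 4x^3 + 4x^2 + 5x + 4
f'(x) = 12x^3 + 12x^2 + 8x + 5
f''(x) = 36x^2 + 24x + 8
This is a quadratic in x. Use the discriminant to count real roots.
Discriminant = (24)^2 - 4 * 36 * 8
= 576 - 1152
= -576
Since discriminant < 0, f''(x) = 0 has no real solutions.
Number of inflection points: 0

0


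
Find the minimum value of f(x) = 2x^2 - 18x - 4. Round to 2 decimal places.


For a quadratic f(x) = ax^2 + bx + c with a > 0, the minimum is at the vertex.
Vertex x-coordinate: x = -b/(2a)
x = -(-18) / (2 * 2)
x = 18/4 = 9/2
Substitute back to find the minimum value:
f(9/2) = 2 * (9/2)^2 - 18 * (9/2) - 4
= 81/2 - 81 - 4
= -89/2 = -44.50

-44.50


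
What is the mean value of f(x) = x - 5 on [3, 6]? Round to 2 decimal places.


Average value = 1/(b-a) * integral from a to b of f(x) dx
First compute the integral of x - 5:
F(x) = (1/2)x^2 - 5x
F(6) = 1/2 * 36 - 5 * 6 = -12
F(3) = 1/2 * 9 - 5 * 3 = -21/2
Integral = -12 - (-21/2) = -3/2
Average = (-3/2) / (6 - 3) = (-3/2) / 3
= -1/2 = -0.50

-0.50


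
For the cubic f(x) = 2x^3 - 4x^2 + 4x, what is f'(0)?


Differentiate f(x) = 2x^3 - 4x^2 + 4x term by term:
f'(x) = 6x^2 - 8x + 4
Substitute x = 0:
f'(0) = 6 * 0^2 - 8 * 0 + 4
= 0 + 0 + 4
= 4

4


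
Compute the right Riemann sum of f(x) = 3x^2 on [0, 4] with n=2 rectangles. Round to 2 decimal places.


Right Riemann sum uses right endpoints of each subinterval.
Interval: [0, 4], n = 2
dx = (4 - 0) / 2 = 2
Right endpoints: [2, 4]
f values: [12, 48]
Sum = dx * (sum of f values)
= 2 * 60
= 120 = 120.00

120.00


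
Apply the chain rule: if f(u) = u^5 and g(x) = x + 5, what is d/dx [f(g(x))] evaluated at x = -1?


Using the chain rule: (f(g(x)))' = f'(g(x)) * g'(x)
First, find g(-1):
g(-1) = 1 * (-1) + 5 = 4
Next, f'(u) = 5u^4
And g'(x) = 1
So f'(g(-1)) * g'(-1)
= 5 * 4^4 * 1
= 5 * 256 * 1
= 1280

1280


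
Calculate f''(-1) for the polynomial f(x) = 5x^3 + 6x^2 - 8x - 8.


First derivative:
f'(x) = 15x^2 + 12x - 8
Second derivative:
f''(x) = 30x + 12
Substitute x = -1:
f''(-1) = 30 * (-1) + 12
= -30 + 12
= -18

-18


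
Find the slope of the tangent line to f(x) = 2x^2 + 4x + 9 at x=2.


The slope of the tangent line equals f'(x) at the point.
f(x) = 2x^2 + 4x + 9
f'(x) = 4x + 4
At x = 2:
f'(2) = 4 * 2 + 4
= 8 + 4
= 12

12


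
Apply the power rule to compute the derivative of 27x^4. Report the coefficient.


We apply the power rule: d/dx [ax^n] = a*n * x^(n-1)
d/dx [27x^4]
= 27 * 4 * x^(4-1)
= 108x^3
The coefficient is 108

108


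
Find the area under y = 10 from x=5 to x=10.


The area under a constant function y = 10 is a rectangle.
Width = 10 - 5 = 5
Height = 10
Area = width * height
= 5 * 10
= 50

50


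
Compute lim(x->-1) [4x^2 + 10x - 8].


Since polynomials are continuous, we use direct substitution.
lim(x->-1) of 4x^2 + 10x - 8
= 4 * (-1)^2 + 10 * (-1) - 8
= 4 - 10 - 8
= -14

-14


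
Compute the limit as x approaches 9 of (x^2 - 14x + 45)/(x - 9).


Direct substitution gives 0/0, so we factor the numerator.
Factor: (x^2 - 14x + 45) = (x - 9)(x - 5)
Cancel the common factor (x - 9):
(x^2 - 14x + 45)/(x - 9) = (x - 5)
Now substitute x = 9:
= (9) - (5) = 4

4


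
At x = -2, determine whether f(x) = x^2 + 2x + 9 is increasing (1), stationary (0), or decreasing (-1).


Compute f'(x) to determine behavior:
f'(x) = 2x + 2
f'(-2) = 2 * (-2) + 2
= -4 + 2
= -2
Since f'(-2) < 0, the function is decreasing (-1)

-1


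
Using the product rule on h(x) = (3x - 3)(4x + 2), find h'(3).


Let u(x) = 3x - 3 and v(x) = 4x + 2
u'(x) = 3
v'(x) = 4
Product rule: h'(x) = u'(x)*v(x) + u(x)*v'(x)
= 3 * (4x + 2) + (3x - 3) * 4
At x = 3:
u(3) = 3 * 3 - 3 = 6
v(3) = 4 * 3 + 2 = 14
h'(3) = 3 * 14 + 6 * 4
= 42 + 24
= 66

66


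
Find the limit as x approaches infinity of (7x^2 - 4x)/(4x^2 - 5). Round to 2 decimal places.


For limits at infinity with equal-degree polynomials,
we compare leading coefficients.
Numerator leading term: 7x^2
Denominator leading term: 4x^2
Divide both by x^2:
lim = (7 - 4/x) / (4 - 5/x^2)
As x -> infinity, the 1/x and 1/x^2 terms vanish:
= 7/4 = 1.75

1.75


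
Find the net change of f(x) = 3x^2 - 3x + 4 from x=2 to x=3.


Net change = f(b) - f(a)
f(x) = 3x^2 - 3x + 4
Compute f(3):
f(3) = 3 * 3^2 - 3 * 3 + 4
= 27 - 9 + 4
= 22
Compute f(2):
f(2) = 3 * 2^2 - 3 * 2 + 4
= 12 - 6 + 4
= 10
Net change = 22 - 10 = 12

12


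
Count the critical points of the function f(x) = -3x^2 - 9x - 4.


Find where f'(x) = 0:
f'(x) = -6x - 9
Set f'(x) = 0:
-6x - 9 = 0
x = 9 / (-6) = -3/2
This is a linear equation in x, so there is exactly one solution.
Number of critical points: 1

1


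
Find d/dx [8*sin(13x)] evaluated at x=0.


Apply the chain rule to differentiate 8*sin(13x):
d/dx [8*sin(13x)]
= 8 * cos(13x) * d/dx(13x)
= 8 * 13 * cos(13x)
= 104 * cos(13x)
Evaluate at x = 0:
= 104 * cos(0)
= 104 * 1
= 104

104


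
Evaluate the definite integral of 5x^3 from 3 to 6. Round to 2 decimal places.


Find the antiderivative of 5x^3:
F(x) = 5/4 * x^4
Apply the Fundamental Theorem of Calculus:
F(6) - F(3)
= 5/4 * 6^4 - 5/4 * 3^4
= 5/4 * (1296 - 81)
= 5/4 * 1215
= 6075/4 = 1518.75

1518.75


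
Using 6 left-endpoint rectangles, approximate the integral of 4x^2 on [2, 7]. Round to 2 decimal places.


Left Riemann sum uses left endpoints of each subinterval.
Interval: [2, 7], n = 6
dx = (7 - 2) / 6 = 5/6
Left endpoints: [2, 17/6, 11/3, 9/2, 16/3, 37/6]
f values: [16, 289/9, 484/9, 81, 1024/9, 1369/9]
Sum = dx * (sum of f values)
= 5/6 * 4039/9
= 20195/54 ≈ 373.98

373.98


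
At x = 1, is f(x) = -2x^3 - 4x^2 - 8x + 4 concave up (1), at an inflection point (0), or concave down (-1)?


Concavity is determined by the sign of f''(x).
f(x) = -2x^3 - 4x^2 - 8x + 4
f'(x) = -6x^2 - 8x - 8
f''(x) = -12x - 8
f''(1) = -12 * 1 - 8
= -12 - 8
= -20
Since f''(1) < 0, the function is concave down (-1)

-1


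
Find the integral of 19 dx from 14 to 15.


The integral of a constant k over [a, b] equals k * (b - a).
integral from 14 to 15 of 19 dx
= 19 * (15 - 14)
= 19 * 1
= 19

19


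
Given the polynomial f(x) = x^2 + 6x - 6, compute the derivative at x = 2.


Differentiate term by term using power and sum rules:
f(x) = x^2 + 6x - 6
f'(x) = 2x + 6
Substitute x = 2:
f'(2) = 2 * 2 + 6
= 4 + 6
= 10

10


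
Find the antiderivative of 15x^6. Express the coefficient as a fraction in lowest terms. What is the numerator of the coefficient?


Apply the power rule for integration:
integral of ax^n dx = a/(n+1) * x^(n+1) + C
integral of 15x^6 dx
= 15/7 * x^7 + C
The coefficient in lowest terms is 15/7, and its numerator is 15

15


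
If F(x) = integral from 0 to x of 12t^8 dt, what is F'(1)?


By the Fundamental Theorem of Calculus (Part 1):
If F(x) = integral from 0 to x of f(t) dt, then F'(x) = f(x)
Here f(t) = 12t^8
So F'(x) = 12x^8
Evaluate at x = 1:
F'(1) = 12 * 1^8
= 12 * 1
= 12

12


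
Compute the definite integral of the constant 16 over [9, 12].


The integral of a constant k over [a, b] equals k * (b - a).
integral from 9 to 12 of 16 dx
= 16 * (12 - 9)
= 16 * 3
= 48

48


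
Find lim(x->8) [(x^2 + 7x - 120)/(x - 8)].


Direct substitution gives 0/0, so we factor the numerator.
Factor: (x^2 + 7x - 120) = (x - 8)(x + 15)
Cancel the common factor (x - 8):
(x^2 + 7x - 120)/(x - 8) = (x + 15)
Now substitute x = 8:
= (8) - (-15) = 23

23


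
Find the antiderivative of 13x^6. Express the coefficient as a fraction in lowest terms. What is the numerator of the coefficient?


Apply the power rule for integration:
integral of ax^n dx = a/(n+1) * x^(n+1) + C
integral of 13x^6 dx
= 13/7 * x^7 + C
The coefficient in lowest terms is 13/7, and its numerator is 13

13


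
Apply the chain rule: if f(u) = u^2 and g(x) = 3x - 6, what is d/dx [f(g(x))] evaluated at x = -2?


Using the chain rule: (f(g(x)))' = f'(g(x)) * g'(x)
First, find g(-2):
g(-2) = 3 * (-2) - 6 = -12
Next, f'(u) = 2u
And g'(x) = 3
So f'(g(-2)) * g'(-2)
= 2 * (-12) * 3
= -72

-72


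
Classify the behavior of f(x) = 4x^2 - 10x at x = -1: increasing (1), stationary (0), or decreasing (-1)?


Compute f'(x) to determine behavior:
f'(x) = 8x - 10
f'(-1) = 8 * (-1) - 10
= -8 - 10
= -18
Since f'(-1) < 0, the function is decreasing (-1)

-1


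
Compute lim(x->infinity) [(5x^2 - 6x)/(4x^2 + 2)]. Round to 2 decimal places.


For limits at infinity with equal-degree polynomials,
we compare leading coefficients.
Numerator leading term: 5x^2
Denominator leading term: 4x^2
Divide both by x^2:
lim = (5 - 6/x) / (4 + 2/x^2)
As x -> infinity, the 1/x and 1/x^2 terms vanish:
= 5/4 = 1.25

1.25


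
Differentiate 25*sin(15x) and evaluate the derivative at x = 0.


Apply the chain rule to differentiate 25*sin(15x):
d/dx [25*sin(15x)]
= 25 * cos(15x) * d/dx(15x)
= 25 * 15 * cos(15x)
= 375 * cos(15x)
Evaluate at x = 0:
= 375 * cos(0)
= 375 * 1
= 375

375


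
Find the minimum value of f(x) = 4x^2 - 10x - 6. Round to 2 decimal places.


For a quadratic f(x) = ax^2 + bx + c with a > 0, the minimum is at the vertex.
Vertex x-coordinate: x = -b/(2a)
x = -(-10) / (2 * 4)
x = 10/8 = 5/4
Substitute back to find the minimum value:
f(5/4) = 4 * (5/4)^2 - 10 * (5/4) - 6
= 25/4 - 25/2 - 6
= -49/4 = -12.25

-12.25


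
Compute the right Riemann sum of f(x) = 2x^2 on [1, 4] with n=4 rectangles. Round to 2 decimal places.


Right Riemann sum uses right endpoints of each subinterval.
Interval: [1, 4], n = 4
dx = (4 - 1) / 4 = 3/4
Right endpoints: [7/4, 5/2, 13/4, 4]
f values: [49/8, 25/2, 169/8, 32]
Sum = dx * (sum of f values)
= 3/4 * 287/4
= 861/16 ≈ 53.81

53.81


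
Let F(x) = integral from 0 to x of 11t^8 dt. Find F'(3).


By the Fundamental Theorem of Calculus (Part 1):
If F(x) = integral from 0 to x of f(t) dt, then F'(x) = f(x)
Here f(t) = 11t^8
So F'(x) = 11x^8
Evaluate at x = 3:
F'(3) = 11 * 3^8
= 11 * 6561
= 72171

72171


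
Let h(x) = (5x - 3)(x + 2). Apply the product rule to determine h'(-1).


Let u(x) = 5x - 3 and v(x) = x + 2
u'(x) = 5
v'(x) = 1
Product rule: h'(x) = u'(x)*v(x) + u(x)*v'(x)
= 5 * (x + 2) + (5x - 3) * 1
At x = -1:
u(-1) = 5 * (-1) - 3 = -8
v(-1) = 1 * (-1) + 2 = 1
h'(-1) = 5 * 1 + (-8) * 1
= 5 - 8
= -3

-3


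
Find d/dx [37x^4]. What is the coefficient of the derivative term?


We apply the power rule: d/dx [ax^n] = a*n * x^(n-1)
d/dx [37x^4]
= 37 * 4 * x^(4-1)
= 148x^3
The coefficient is 148

148


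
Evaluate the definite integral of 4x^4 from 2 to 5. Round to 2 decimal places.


Find the antiderivative of 4x^4:
F(x) = 4/5 * x^5
Apply the Fundamental Theorem of Calculus:
F(5) - F(2)
= 4/5 * 5^5 - 4/5 * 2^5
= 4/5 * (3125 - 32)
= 4/5 * 3093
= 12372/5 = 2474.40

2474.40


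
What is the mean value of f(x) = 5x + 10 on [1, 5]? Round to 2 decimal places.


Average value = 1/(b-a) * integral from a to b of f(x) dx
First compute the integral of 5x + 10:
F(x) = (5/2)x^2 + 10x
F(5) = 5/2 * 25 + 10 * 5 = 225/2
F(1) = 5/2 * 1 + 10 * 1 = 25/2
Integral = 225/2 - 25/2 = 100
Average = 100 / (5 - 1) = 100 / 4
= 25 = 25.00

25.00


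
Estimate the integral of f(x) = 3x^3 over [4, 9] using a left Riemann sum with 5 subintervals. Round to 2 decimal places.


Left Riemann sum uses left endpoints of each subinterval.
Interval: [4, 9], n = 5
dx = (9 - 4) / 5 = 1
Left endpoints: [4, 5, 6, 7, 8]
f values: [192, 375, 648, 1029, 1536]
Sum = dx * (sum of f values)
= 1 * 3780
= 3780 = 3780.00

3780.00


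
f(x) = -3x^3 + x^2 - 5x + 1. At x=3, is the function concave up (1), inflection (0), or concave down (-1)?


Concavity is determined by the sign of f''(x).
f(x) = -3x^3 + x^2 - 5x + 1
f'(x) = -9x^2 + 2x - 5
f''(x) = -18x + 2
f''(3) = -18 * 3 + 2
= -54 + 2
= -52
Since f''(3) < 0, the function is concave down (-1)

-1


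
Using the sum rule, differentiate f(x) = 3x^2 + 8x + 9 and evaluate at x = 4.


Differentiate term by term using power and sum rules:
f(x) = 3x^2 + 8x + 9
f'(x) = 6x + 8
Substitute x = 4:
f'(4) = 6 * 4 + 8
= 24 + 8
= 32

32


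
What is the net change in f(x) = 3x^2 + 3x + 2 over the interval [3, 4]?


Net change = f(b) - f(a)
f(x) = 3x^2 + 3x + 2
Compute f(4):
f(4) = 3 * 4^2 + 3 * 4 + 2
= 48 + 12 + 2
= 62
Compute f(3):
f(3) = 3 * 3^2 + 3 * 3 + 2
= 27 + 9 + 2
= 38
Net change = 62 - 38 = 24

24


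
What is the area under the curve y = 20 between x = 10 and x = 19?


The area under a constant function y = 20 is a rectangle.
Width = 19 - 10 = 9
Height = 20
Area = width * height
= 9 * 20
= 180

180


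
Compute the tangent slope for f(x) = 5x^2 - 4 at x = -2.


The slope of the tangent line equals f'(x) at the point.
f(x) = 5x^2 - 4
f'(x) = 10x
At x = -2:
f'(-2) = 10 * (-2) + 0
= -20 + 0
= -20

-20


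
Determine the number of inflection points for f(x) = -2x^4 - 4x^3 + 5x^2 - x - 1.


Inflection points occur where f''(x) = 0 and concavity changes.
f(x) = -2x^4 - 4x^3 + 5x^2 - x - 1
f'(x) = -8x^3 - 12x^2 + 10x - 1
f''(x) = -24x^2 - 24x + 10
This is a quadratic in x. Use the discriminant to count real roots.
Discriminant = (-24)^2 - 4 * (-24) * 10
= 576 - (-960)
= 1536
Since discriminant > 0, f''(x) = 0 has 2 distinct real solutions.
A quadratic with two distinct real roots changes sign at each root, so concavity changes at both.
Number of inflection points: 2

2


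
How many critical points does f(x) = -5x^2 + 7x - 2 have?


Find where f'(x) = 0:
f'(x) = -10x + 7
Set f'(x) = 0:
-10x + 7 = 0
x = -7 / (-10) = 7/10
This is a linear equation in x, so there is exactly one solution.
Number of critical points: 1

1


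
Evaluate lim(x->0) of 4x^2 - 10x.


Since polynomials are continuous, we use direct substitution.
lim(x->0) of 4x^2 - 10x
= 4 * 0^2 - 10 * 0 + 0
= 0 + 0 + 0
= 0

0


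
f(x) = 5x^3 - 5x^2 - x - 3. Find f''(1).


First derivative:
f'(x) = 15x^2 - 10x - 1
Second derivative:
f''(x) = 30x - 10
Substitute x = 1:
f''(1) = 30 * 1 - 10
= 30 - 10
= 20

20


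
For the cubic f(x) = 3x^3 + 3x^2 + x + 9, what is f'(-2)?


Differentiate f(x) = 3x^3 + 3x^2 + x + 9 term by term:
f'(x) = 9x^2 + 6x + 1
Substitute x = -2:
f'(-2) = 9 * (-2)^2 + 6 * (-2) + 1
= 36 - 12 + 1
= 25

25


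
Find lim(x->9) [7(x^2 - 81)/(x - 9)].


Direct substitution gives 0/0, so we factor the numerator.
Factor: 7(x^2 - 81) = 7 * (x - 9)(x + 9)
Cancel the common factor (x - 9):
7(x^2 - 81)/(x - 9) = 7 * (x + 9)
Now substitute x = 9:
= 7 * (9 + 9) = 126

126


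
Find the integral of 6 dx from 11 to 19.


The integral of a constant k over [a, b] equals k * (b - a).
integral from 11 to 19 of 6 dx
= 6 * (19 - 11)
= 6 * 8
= 48

48


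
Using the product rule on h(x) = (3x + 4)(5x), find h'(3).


Let u(x) = 3x + 4 and v(x) = 5x
u'(x) = 3
v'(x) = 5
Product rule: h'(x) = u'(x)*v(x) + u(x)*v'(x)
= 3 * (5x) + (3x + 4) * 5
At x = 3:
u(3) = 3 * 3 + 4 = 13
v(3) = 5 * 3 + 0 = 15
h'(3) = 3 * 15 + 13 * 5
= 45 + 65
= 110

110


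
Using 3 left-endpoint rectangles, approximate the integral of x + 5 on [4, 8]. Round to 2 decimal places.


Left Riemann sum uses left endpoints of each subinterval.
Interval: [4, 8], n = 3
dx = (8 - 4) / 3 = 4/3
Left endpoints: [4, 16/3, 20/3]
f values: [9, 31/3, 35/3]
Sum = dx * (sum of f values)
= 4/3 * 31
= 124/3 ≈ 41.33

41.33


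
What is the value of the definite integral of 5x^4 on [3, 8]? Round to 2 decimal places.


Find the antiderivative of 5x^4:
F(x) = 5/5 * x^5
Apply the Fundamental Theorem of Calculus:
F(8) - F(3)
= 5/5 * 8^5 - 5/5 * 3^5
= 5/5 * (32768 - 243)
= 5/5 * 32525
= 32525 = 32525.00

32525.00


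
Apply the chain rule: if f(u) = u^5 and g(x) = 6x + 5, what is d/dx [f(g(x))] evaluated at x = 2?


Using the chain rule: (f(g(x)))' = f'(g(x)) * g'(x)
First, find g(2):
g(2) = 6 * 2 + 5 = 17
Next, f'(u) = 5u^4
And g'(x) = 6
So f'(g(2)) * g'(2)
= 5 * 17^4 * 6
= 5 * 83521 * 6
= 2505630

2505630


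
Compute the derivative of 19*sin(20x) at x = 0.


Apply the chain rule to differentiate 19*sin(20x):
d/dx [19*sin(20x)]
= 19 * cos(20x) * d/dx(20x)
= 19 * 20 * cos(20x)
= 380 * cos(20x)
Evaluate at x = 0:
= 380 * cos(0)
= 380 * 1
= 380

380


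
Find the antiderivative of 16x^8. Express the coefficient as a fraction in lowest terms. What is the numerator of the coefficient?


Apply the power rule for integration:
integral of ax^n dx = a/(n+1) * x^(n+1) + C
integral of 16x^8 dx
= 16/9 * x^9 + C
The coefficient in lowest terms is 16/9, and its numerator is 16

16


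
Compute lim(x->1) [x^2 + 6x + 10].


Since polynomials are continuous, we use direct substitution.
lim(x->1) of x^2 + 6x + 10
= 1 * 1^2 + 6 * 1 + 10
= 1 + 6 + 10
= 17

17


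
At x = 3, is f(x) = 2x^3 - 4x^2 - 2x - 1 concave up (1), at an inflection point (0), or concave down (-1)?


Concavity is determined by the sign of f''(x).
f(x) = 2x^3 - 4x^2 - 2x - 1
f'(x) = 6x^2 - 8x - 2
f''(x) = 12x - 8
f''(3) = 12 * 3 - 8
= 36 - 8
= 28
Since f''(3) > 0, the function is concave up (1)

1


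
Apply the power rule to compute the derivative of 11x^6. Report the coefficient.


We apply the power rule: d/dx [ax^n] = a*n * x^(n-1)
d/dx [11x^6]
= 11 * 6 * x^(6-1)
= 66x^5
The coefficient is 66

66


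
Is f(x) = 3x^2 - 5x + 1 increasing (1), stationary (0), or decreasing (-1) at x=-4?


Compute f'(x) to determine behavior:
f'(x) = 6x - 5
f'(-4) = 6 * (-4) - 5
= -24 - 5
= -29
Since f'(-4) < 0, the function is decreasing (-1)

-1


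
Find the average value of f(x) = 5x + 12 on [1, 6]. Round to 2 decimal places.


Average value = 1/(b-a) * integral from a to b of f(x) dx
First compute the integral of 5x + 12:
F(x) = (5/2)x^2 + 12x
F(6) = 5/2 * 36 + 12 * 6 = 162
F(1) = 5/2 * 1 + 12 * 1 = 29/2
Integral = 162 - 29/2 = 295/2
Average = (295/2) / (6 - 1) = (295/2) / 5
= 59/2 = 29.50

29.50


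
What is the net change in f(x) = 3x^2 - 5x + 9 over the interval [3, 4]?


Net change = f(b) - f(a)
f(x) = 3x^2 - 5x + 9
Compute f(4):
f(4) = 3 * 4^2 - 5 * 4 + 9
= 48 - 20 + 9
= 37
Compute f(3):
f(3) = 3 * 3^2 - 5 * 3 + 9
= 27 - 15 + 9
= 21
Net change = 37 - 21 = 16

16


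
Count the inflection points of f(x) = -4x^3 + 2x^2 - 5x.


Inflection points occur where f''(x) = 0 and concavity changes.
f(x) = -4x^3 + 2x^2 - 5x
f'(x) = -12x^2 + 4x - 5
f''(x) = -24x + 4
Set f''(x) = 0:
-24x + 4 = 0
x = -4 / (-24) = 1/6
Since f''(x) is linear (degree 1), it changes sign at this point.
Therefore there is exactly 1 inflection point.

1


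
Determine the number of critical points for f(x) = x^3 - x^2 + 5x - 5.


Find where f'(x) = 0:
f(x) = x^3 - x^2 + 5x - 5
f'(x) = 3x^2 - 2x + 5
This is a quadratic in x. Use the discriminant to count real roots.
Discriminant = (-2)^2 - 4 * 3 * 5
= 4 - 60
= -56
Since discriminant < 0, f'(x) = 0 has no real solutions.
Number of critical points: 0

0


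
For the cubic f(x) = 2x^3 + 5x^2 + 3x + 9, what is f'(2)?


Differentiate f(x) = 2x^3 + 5x^2 + 3x + 9 term by term:
f'(x) = 6x^2 + 10x + 3
Substitute x = 2:
f'(2) = 6 * 2^2 + 10 * 2 + 3
= 24 + 20 + 3
= 47

47


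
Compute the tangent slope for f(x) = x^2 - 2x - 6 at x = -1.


The slope of the tangent line equals f'(x) at the point.
f(x) = x^2 - 2x - 6
f'(x) = 2x - 2
At x = -1:
f'(-1) = 2 * (-1) - 2
= -2 - 2
= -4

-4


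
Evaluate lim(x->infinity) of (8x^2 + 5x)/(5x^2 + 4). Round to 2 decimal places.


For limits at infinity with equal-degree polynomials,
we compare leading coefficients.
Numerator leading term: 8x^2
Denominator leading term: 5x^2
Divide both by x^2:
lim = (8 + 5/x) / (5 + 4/x^2)
As x -> infinity, the 1/x and 1/x^2 terms vanish:
= 8/5 = 1.60

1.60


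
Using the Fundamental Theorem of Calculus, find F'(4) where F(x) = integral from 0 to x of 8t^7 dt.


By the Fundamental Theorem of Calculus (Part 1):
If F(x) = integral from 0 to x of f(t) dt, then F'(x) = f(x)
Here f(t) = 8t^7
So F'(x) = 8x^7
Evaluate at x = 4:
F'(4) = 8 * 4^7
= 8 * 16384
= 131072

131072


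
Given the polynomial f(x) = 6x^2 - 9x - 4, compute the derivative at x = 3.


Differentiate term by term using power and sum rules:
f(x) = 6x^2 - 9x - 4
f'(x) = 12x - 9
Substitute x = 3:
f'(3) = 12 * 3 - 9
= 36 - 9
= 27

27


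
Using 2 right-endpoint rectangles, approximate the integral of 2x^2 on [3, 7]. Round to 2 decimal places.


Right Riemann sum uses right endpoints of each subinterval.
Interval: [3, 7], n = 2
dx = (7 - 3) / 2 = 2
Right endpoints: [5, 7]
f values: [50, 98]
Sum = dx * (sum of f values)
= 2 * 148
= 296 = 296.00

296.00


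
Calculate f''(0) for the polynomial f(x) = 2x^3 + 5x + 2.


First derivative:
f'(x) = 6x^2 + 5
Second derivative:
f''(x) = 12x
Substitute x = 0:
f''(0) = 12 * 0 + 0
= 0 + 0
= 0

0


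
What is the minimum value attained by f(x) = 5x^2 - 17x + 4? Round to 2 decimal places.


For a quadratic f(x) = ax^2 + bx + c with a > 0, the minimum is at the vertex.
Vertex x-coordinate: x = -b/(2a)
x = -(-17) / (2 * 5)
x = 17/10
Substitute back to find the minimum value:
f(17/10) = 5 * (17/10)^2 - 17 * (17/10) + 4
= 289/20 - 289/10 + 4
= -209/20 = -10.45

-10.45


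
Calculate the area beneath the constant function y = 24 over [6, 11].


The area under a constant function y = 24 is a rectangle.
Width = 11 - 6 = 5
Height = 24
Area = width * height
= 5 * 24
= 120

120


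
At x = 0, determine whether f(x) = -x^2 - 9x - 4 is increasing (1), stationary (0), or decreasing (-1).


Compute f'(x) to determine behavior:
f'(x) = -2x - 9
f'(0) = -2 * 0 - 9
= 0 - 9
= -9
Since f'(0) < 0, the function is decreasing (-1)

-1


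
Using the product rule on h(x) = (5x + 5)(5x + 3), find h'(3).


Let u(x) = 5x + 5 and v(x) = 5x + 3
u'(x) = 5
v'(x) = 5
Product rule: h'(x) = u'(x)*v(x) + u(x)*v'(x)
= 5 * (5x + 3) + (5x + 5) * 5
At x = 3:
u(3) = 5 * 3 + 5 = 20
v(3) = 5 * 3 + 3 = 18
h'(3) = 5 * 18 + 20 * 5
= 90 + 100
= 190

190


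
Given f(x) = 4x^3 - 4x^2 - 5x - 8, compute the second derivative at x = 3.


First derivative:
f'(x) = 12x^2 - 8x - 5
Second derivative:
f''(x) = 24x - 8
Substitute x = 3:
f''(3) = 24 * 3 - 8
= 72 - 8
= 64

64


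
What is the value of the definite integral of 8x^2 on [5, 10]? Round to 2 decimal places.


Find the antiderivative of 8x^2:
F(x) = 8/3 * x^3
Apply the Fundamental Theorem of Calculus:
F(10) - F(5)
= 8/3 * 10^3 - 8/3 * 5^3
= 8/3 * (1000 - 125)
= 8/3 * 875
= 7000/3 ≈ 2333.33

2333.33


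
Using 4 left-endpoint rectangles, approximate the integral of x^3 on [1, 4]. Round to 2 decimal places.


Left Riemann sum uses left endpoints of each subinterval.
Interval: [1, 4], n = 4
dx = (4 - 1) / 4 = 3/4
Left endpoints: [1, 7/4, 5/2, 13/4]
f values: [1, 343/64, 125/8, 2197/64]
Sum = dx * (sum of f values)
= 3/4 * 901/16
= 2703/64 ≈ 42.23

42.23


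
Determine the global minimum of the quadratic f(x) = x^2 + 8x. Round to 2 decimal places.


For a quadratic f(x) = ax^2 + bx + c with a > 0, the minimum is at the vertex.
Vertex x-coordinate: x = -b/(2a)
x = -(8) / (2 * 1)
x = -8/2 = -4
Substitute back to find the minimum value:
f(-4) = 1 * (-4)^2 + 8 * (-4) + 0
= 16 - 32 + 0
= -16 = -16.00

-16.00


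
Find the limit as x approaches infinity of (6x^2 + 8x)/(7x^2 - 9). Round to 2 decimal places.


For limits at infinity with equal-degree polynomials,
we compare leading coefficients.
Numerator leading term: 6x^2
Denominator leading term: 7x^2
Divide both by x^2:
lim = (6 + 8/x) / (7 - 9/x^2)
As x -> infinity, the 1/x and 1/x^2 terms vanish:
= 6/7 ≈ 0.86

0.86


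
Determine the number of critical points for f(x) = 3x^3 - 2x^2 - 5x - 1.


Find where f'(x) = 0:
f(x) = 3x^3 - 2x^2 - 5x - 1
f'(x) = 9x^2 - 4x - 5
This is a quadratic in x. Use the discriminant to count real roots.
Discriminant = (-4)^2 - 4 * 9 * (-5)
= 16 - (-180)
= 196
Since discriminant > 0, f'(x) = 0 has 2 real solutions.
Number of critical points: 2

2


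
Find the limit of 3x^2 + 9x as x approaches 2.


Since polynomials are continuous, we use direct substitution.
lim(x->2) of 3x^2 + 9x
= 3 * 2^2 + 9 * 2 + 0
= 12 + 18 + 0
= 30

30


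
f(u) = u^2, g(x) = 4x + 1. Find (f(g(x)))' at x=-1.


Using the chain rule: (f(g(x)))' = f'(g(x)) * g'(x)
First, find g(-1):
g(-1) = 4 * (-1) + 1 = -3
Next, f'(u) = 2u
And g'(x) = 4
So f'(g(-1)) * g'(-1)
= 2 * (-3) * 4
= -24

-24


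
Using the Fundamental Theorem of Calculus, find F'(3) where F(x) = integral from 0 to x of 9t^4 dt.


By the Fundamental Theorem of Calculus (Part 1):
If F(x) = integral from 0 to x of f(t) dt, then F'(x) = f(x)
Here f(t) = 9t^4
So F'(x) = 9x^4
Evaluate at x = 3:
F'(3) = 9 * 3^4
= 9 * 81
= 729

729


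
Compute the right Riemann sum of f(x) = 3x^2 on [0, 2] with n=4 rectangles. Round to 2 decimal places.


Right Riemann sum uses right endpoints of each subinterval.
Interval: [0, 2], n = 4
dx = (2 - 0) / 4 = 1/2
Right endpoints: [1/2, 1, 3/2, 2]
f values: [3/4, 3, 27/4, 12]
Sum = dx * (sum of f values)
= 1/2 * 45/2
= 45/4 = 11.25

11.25


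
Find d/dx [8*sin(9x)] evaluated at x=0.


Apply the chain rule to differentiate 8*sin(9x):
d/dx [8*sin(9x)]
= 8 * cos(9x) * d/dx(9x)
= 8 * 9 * cos(9x)
= 72 * cos(9x)
Evaluate at x = 0:
= 72 * cos(0)
= 72 * 1
= 72

72


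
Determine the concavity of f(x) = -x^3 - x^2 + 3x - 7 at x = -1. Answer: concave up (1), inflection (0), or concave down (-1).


Concavity is determined by the sign of f''(x).
f(x) = -x^3 - x^2 + 3x - 7
f'(x) = -3x^2 - 2x + 3
f''(x) = -6x - 2
f''(-1) = -6 * (-1) - 2
= 6 - 2
= 4
Since f''(-1) > 0, the function is concave up (1)

1


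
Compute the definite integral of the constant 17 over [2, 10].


The integral of a constant k over [a, b] equals k * (b - a).
integral from 2 to 10 of 17 dx
= 17 * (10 - 2)
= 17 * 8
= 136

136


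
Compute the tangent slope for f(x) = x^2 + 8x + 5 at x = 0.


The slope of the tangent line equals f'(x) at the point.
f(x) = x^2 + 8x + 5
f'(x) = 2x + 8
At x = 0:
f'(0) = 2 * 0 + 8
= 0 + 8
= 8

8


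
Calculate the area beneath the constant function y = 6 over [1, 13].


The area under a constant function y = 6 is a rectangle.
Width = 13 - 1 = 12
Height = 6
Area = width * height
= 12 * 6
= 72

72


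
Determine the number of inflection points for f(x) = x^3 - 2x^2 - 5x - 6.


Inflection points occur where f''(x) = 0 and concavity changes.
f(x) = x^3 - 2x^2 - 5x - 6
f'(x) = 3x^2 - 4x - 5
f''(x) = 6x - 4
Set f''(x) = 0:
6x - 4 = 0
x = 4 / 6 = 2/3
Since f''(x) is linear (degree 1), it changes sign at this point.
Therefore there is exactly 1 inflection point.

1


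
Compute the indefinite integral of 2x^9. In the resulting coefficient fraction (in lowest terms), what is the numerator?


Apply the power rule for integration:
integral of ax^n dx = a/(n+1) * x^(n+1) + C
integral of 2x^9 dx
= 2/10 * x^10 + C
= 1/5 * x^10 + C
The coefficient in lowest terms is 1/5, and its numerator is 1

1


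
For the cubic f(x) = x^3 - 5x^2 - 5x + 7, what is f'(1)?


Differentiate f(x) = x^3 - 5x^2 - 5x + 7 term by term:
f'(x) = 3x^2 - 10x - 5
Substitute x = 1:
f'(1) = 3 * 1^2 - 10 * 1 - 5
= 3 - 10 - 5
= -12

-12


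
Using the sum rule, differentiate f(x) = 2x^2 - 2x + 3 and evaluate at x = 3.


Differentiate term by term using power and sum rules:
f(x) = 2x^2 - 2x + 3
f'(x) = 4x - 2
Substitute x = 3:
f'(3) = 4 * 3 - 2
= 12 - 2
= 10

10


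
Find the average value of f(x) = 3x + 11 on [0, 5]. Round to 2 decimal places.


Average value = 1/(b-a) * integral from a to b of f(x) dx
First compute the integral of 3x + 11:
F(x) = (3/2)x^2 + 11x
F(5) = 3/2 * 25 + 11 * 5 = 185/2
F(0) = 3/2 * 0 + 11 * 0 = 0
Integral = 185/2 - 0 = 185/2
Average = (185/2) / (5 - 0) = (185/2) / 5
= 37/2 = 18.50

18.50


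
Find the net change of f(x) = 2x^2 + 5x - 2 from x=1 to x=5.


Net change = f(b) - f(a)
f(x) = 2x^2 + 5x - 2
Compute f(5):
f(5) = 2 * 5^2 + 5 * 5 - 2
= 50 + 25 - 2
= 73
Compute f(1):
f(1) = 2 * 1^2 + 5 * 1 - 2
= 2 + 5 - 2
= 5
Net change = 73 - 5 = 68

68


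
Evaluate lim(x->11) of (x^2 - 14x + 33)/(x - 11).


Direct substitution gives 0/0, so we factor the numerator.
Factor: (x^2 - 14x + 33) = (x - 11)(x - 3)
Cancel the common factor (x - 11):
(x^2 - 14x + 33)/(x - 11) = (x - 3)
Now substitute x = 11:
= (11) - (3) = 8

8


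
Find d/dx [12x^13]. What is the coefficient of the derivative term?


We apply the power rule: d/dx [ax^n] = a*n * x^(n-1)
d/dx [12x^13]
= 12 * 13 * x^(13-1)
= 156x^12
The coefficient is 156

156


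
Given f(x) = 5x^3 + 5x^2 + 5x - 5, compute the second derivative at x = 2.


First derivative:
f'(x) = 15x^2 + 10x + 5
Second derivative:
f''(x) = 30x + 10
Substitute x = 2:
f''(2) = 30 * 2 + 10
= 60 + 10
= 70

70


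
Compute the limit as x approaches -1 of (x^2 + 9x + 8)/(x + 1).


Direct substitution gives 0/0, so we factor the numerator.
Factor: (x^2 + 9x + 8) = (x + 1)(x + 8)
Cancel the common factor (x + 1):
(x^2 + 9x + 8)/(x + 1) = (x + 8)
Now substitute x = -1:
= (-1) - (-8) = 7

7


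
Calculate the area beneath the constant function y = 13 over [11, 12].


The area under a constant function y = 13 is a rectangle.
Width = 12 - 11 = 1
Height = 13
Area = width * height
= 1 * 13
= 13

13


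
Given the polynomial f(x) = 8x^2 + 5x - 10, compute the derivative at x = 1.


Differentiate term by term using power and sum rules:
f(x) = 8x^2 + 5x - 10
f'(x) = 16x + 5
Substitute x = 1:
f'(1) = 16 * 1 + 5
= 16 + 5
= 21

21


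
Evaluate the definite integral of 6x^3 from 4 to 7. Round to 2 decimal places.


Find the antiderivative of 6x^3:
F(x) = 6/4 * x^4
Apply the Fundamental Theorem of Calculus:
F(7) - F(4)
= 6/4 * 7^4 - 6/4 * 4^4
= 6/4 * (2401 - 256)
= 6/4 * 2145
= 6435/2 = 3217.50

3217.50


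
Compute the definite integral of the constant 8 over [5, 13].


The integral of a constant k over [a, b] equals k * (b - a).
integral from 5 to 13 of 8 dx
= 8 * (13 - 5)
= 8 * 8
= 64

64


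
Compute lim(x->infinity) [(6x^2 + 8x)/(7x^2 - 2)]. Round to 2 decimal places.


For limits at infinity with equal-degree polynomials,
we compare leading coefficients.
Numerator leading term: 6x^2
Denominator leading term: 7x^2
Divide both by x^2:
lim = (6 + 8/x) / (7 - 2/x^2)
As x -> infinity, the 1/x and 1/x^2 terms vanish:
= 6/7 ≈ 0.86

0.86


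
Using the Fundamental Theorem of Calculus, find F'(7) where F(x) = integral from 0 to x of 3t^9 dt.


By the Fundamental Theorem of Calculus (Part 1):
If F(x) = integral from 0 to x of f(t) dt, then F'(x) = f(x)
Here f(t) = 3t^9
So F'(x) = 3x^9
Evaluate at x = 7:
F'(7) = 3 * 7^9
= 3 * 40353607
= 121060821

121060821


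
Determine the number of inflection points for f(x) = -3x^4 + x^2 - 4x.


Inflection points occur where f''(x) = 0 and concavity changes.
f(x) = -3x^4 + x^2 - 4x
f'(x) = -12x^3 + 2x - 4
f''(x) = -36x^2 + 2
This is a quadratic in x. Use the discriminant to count real roots.
Discriminant = (0)^2 - 4 * (-36) * 2
= 0 - (-288)
= 288
Since discriminant > 0, f''(x) = 0 has 2 distinct real solutions.
A quadratic with two distinct real roots changes sign at each root, so concavity changes at both.
Number of inflection points: 2

2


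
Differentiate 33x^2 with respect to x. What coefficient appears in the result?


We apply the power rule: d/dx [ax^n] = a*n * x^(n-1)
d/dx [33x^2]
= 33 * 2 * x^(2-1)
= 66x
The coefficient is 66

66


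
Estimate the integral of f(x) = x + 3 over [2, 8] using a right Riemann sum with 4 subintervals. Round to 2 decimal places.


Right Riemann sum uses right endpoints of each subinterval.
Interval: [2, 8], n = 4
dx = (8 - 2) / 4 = 3/2
Right endpoints: [7/2, 5, 13/2, 8]
f values: [13/2, 8, 19/2, 11]
Sum = dx * (sum of f values)
= 3/2 * 35
= 105/2 = 52.50

52.50


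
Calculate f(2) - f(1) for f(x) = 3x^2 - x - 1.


Net change = f(b) - f(a)
f(x) = 3x^2 - x - 1
Compute f(2):
f(2) = 3 * 2^2 - 1 * 2 - 1
= 12 - 2 - 1
= 9
Compute f(1):
f(1) = 3 * 1^2 - 1 * 1 - 1
= 3 - 1 - 1
= 1
Net change = 9 - 1 = 8

8


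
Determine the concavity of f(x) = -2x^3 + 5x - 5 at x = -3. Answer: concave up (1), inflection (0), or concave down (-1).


Concavity is determined by the sign of f''(x).
f(x) = -2x^3 + 5x - 5
f'(x) = -6x^2 + 5
f''(x) = -12x
f''(-3) = -12 * (-3) + 0
= 36 + 0
= 36
Since f''(-3) > 0, the function is concave up (1)

1


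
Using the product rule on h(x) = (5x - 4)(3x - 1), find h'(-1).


Let u(x) = 5x - 4 and v(x) = 3x - 1
u'(x) = 5
v'(x) = 3
Product rule: h'(x) = u'(x)*v(x) + u(x)*v'(x)
= 5 * (3x - 1) + (5x - 4) * 3
At x = -1:
u(-1) = 5 * (-1) - 4 = -9
v(-1) = 3 * (-1) - 1 = -4
h'(-1) = 5 * (-4) + (-9) * 3
= -20 - 27
= -47

-47


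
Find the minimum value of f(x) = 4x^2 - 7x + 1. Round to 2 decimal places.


For a quadratic f(x) = ax^2 + bx + c with a > 0, the minimum is at the vertex.
Vertex x-coordinate: x = -b/(2a)
x = -(-7) / (2 * 4)
x = 7/8
Substitute back to find the minimum value:
f(7/8) = 4 * (7/8)^2 - 7 * (7/8) + 1
= 49/16 - 49/8 + 1
= -33/16 ≈ -2.06

-2.06


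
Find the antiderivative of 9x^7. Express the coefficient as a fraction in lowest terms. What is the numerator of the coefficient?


Apply the power rule for integration:
integral of ax^n dx = a/(n+1) * x^(n+1) + C
integral of 9x^7 dx
= 9/8 * x^8 + C
The coefficient in lowest terms is 9/8, and its numerator is 9

9


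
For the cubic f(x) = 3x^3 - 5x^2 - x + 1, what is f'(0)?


Differentiate f(x) = 3x^3 - 5x^2 - x + 1 term by term:
f'(x) = 9x^2 - 10x - 1
Substitute x = 0:
f'(0) = 9 * 0^2 - 10 * 0 - 1
= 0 + 0 - 1
= -1

-1


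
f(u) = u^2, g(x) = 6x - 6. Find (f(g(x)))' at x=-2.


Using the chain rule: (f(g(x)))' = f'(g(x)) * g'(x)
First, find g(-2):
g(-2) = 6 * (-2) - 6 = -18
Next, f'(u) = 2u
And g'(x) = 6
So f'(g(-2)) * g'(-2)
= 2 * (-18) * 6
= -216

-216


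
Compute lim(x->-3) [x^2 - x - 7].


Since polynomials are continuous, we use direct substitution.
lim(x->-3) of x^2 - x - 7
= 1 * (-3)^2 - 1 * (-3) - 7
= 9 + 3 - 7
= 5

5


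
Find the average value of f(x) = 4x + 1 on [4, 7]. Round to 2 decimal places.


Average value = 1/(b-a) * integral from a to b of f(x) dx
First compute the integral of 4x + 1:
F(x) = 2x^2 + x
F(7) = 2 * 49 + 1 * 7 = 105
F(4) = 2 * 16 + 1 * 4 = 36
Integral = 105 - 36 = 69
Average = 69 / (7 - 4) = 69 / 3
= 23 = 23.00

23.00


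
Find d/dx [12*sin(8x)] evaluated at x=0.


Apply the chain rule to differentiate 12*sin(8x):
d/dx [12*sin(8x)]
= 12 * cos(8x) * d/dx(8x)
= 12 * 8 * cos(8x)
= 96 * cos(8x)
Evaluate at x = 0:
= 96 * cos(0)
= 96 * 1
= 96

96


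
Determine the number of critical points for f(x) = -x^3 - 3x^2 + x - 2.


Find where f'(x) = 0:
f(x) = -x^3 - 3x^2 + x - 2
f'(x) = -3x^2 - 6x + 1
This is a quadratic in x. Use the discriminant to count real roots.
Discriminant = (-6)^2 - 4 * (-3) * 1
= 36 - (-12)
= 48
Since discriminant > 0, f'(x) = 0 has 2 real solutions.
Number of critical points: 2

2


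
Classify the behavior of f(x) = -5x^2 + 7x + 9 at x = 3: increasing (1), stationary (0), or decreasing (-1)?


Compute f'(x) to determine behavior:
f'(x) = -10x + 7
f'(3) = -10 * 3 + 7
= -30 + 7
= -23
Since f'(3) < 0, the function is decreasing (-1)

-1


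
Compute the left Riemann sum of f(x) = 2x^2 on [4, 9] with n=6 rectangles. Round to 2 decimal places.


Left Riemann sum uses left endpoints of each subinterval.
Interval: [4, 9], n = 6
dx = (9 - 4) / 6 = 5/6
Left endpoints: [4, 29/6, 17/3, 13/2, 22/3, 49/6]
f values: [32, 841/18, 578/9, 169/2, 968/9, 2401/18]
Sum = dx * (sum of f values)
= 5/6 * 8431/18
= 42155/108 ≈ 390.32

390.32


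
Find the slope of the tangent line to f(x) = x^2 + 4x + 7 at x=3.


The slope of the tangent line equals f'(x) at the point.
f(x) = x^2 + 4x + 7
f'(x) = 2x + 4
At x = 3:
f'(3) = 2 * 3 + 4
= 6 + 4
= 10

10


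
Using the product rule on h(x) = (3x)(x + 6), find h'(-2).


Let u(x) = 3x and v(x) = x + 6
u'(x) = 3
v'(x) = 1
Product rule: h'(x) = u'(x)*v(x) + u(x)*v'(x)
= 3 * (x + 6) + (3x) * 1
At x = -2:
u(-2) = 3 * (-2) + 0 = -6
v(-2) = 1 * (-2) + 6 = 4
h'(-2) = 3 * 4 + (-6) * 1
= 12 - 6
= 6

6


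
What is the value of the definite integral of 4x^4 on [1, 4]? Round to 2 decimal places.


Find the antiderivative of 4x^4:
F(x) = 4/5 * x^5
Apply the Fundamental Theorem of Calculus:
F(4) - F(1)
= 4/5 * 4^5 - 4/5 * 1^5
= 4/5 * (1024 - 1)
= 4/5 * 1023
= 4092/5 = 818.40

818.40


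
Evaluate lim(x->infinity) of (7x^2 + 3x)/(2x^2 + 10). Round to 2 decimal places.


For limits at infinity with equal-degree polynomials,
we compare leading coefficients.
Numerator leading term: 7x^2
Denominator leading term: 2x^2
Divide both by x^2:
lim = (7 + 3/x) / (2 + 10/x^2)
As x -> infinity, the 1/x and 1/x^2 terms vanish:
= 7/2 = 3.50

3.50


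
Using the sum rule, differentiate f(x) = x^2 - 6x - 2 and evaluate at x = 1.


Differentiate term by term using power and sum rules:
f(x) = x^2 - 6x - 2
f'(x) = 2x - 6
Substitute x = 1:
f'(1) = 2 * 1 - 6
= 2 - 6
= -4

-4


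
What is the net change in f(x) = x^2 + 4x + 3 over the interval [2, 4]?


Net change = f(b) - f(a)
f(x) = x^2 + 4x + 3
Compute f(4):
f(4) = 1 * 4^2 + 4 * 4 + 3
= 16 + 16 + 3
= 35
Compute f(2):
f(2) = 1 * 2^2 + 4 * 2 + 3
= 4 + 8 + 3
= 15
Net change = 35 - 15 = 20

20


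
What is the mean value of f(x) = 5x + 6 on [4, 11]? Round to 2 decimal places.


Average value = 1/(b-a) * integral from a to b of f(x) dx
First compute the integral of 5x + 6:
F(x) = (5/2)x^2 + 6x
F(11) = 5/2 * 121 + 6 * 11 = 737/2
F(4) = 5/2 * 16 + 6 * 4 = 64
Integral = 737/2 - 64 = 609/2
Average = (609/2) / (11 - 4) = (609/2) / 7
= 87/2 = 43.50

43.50


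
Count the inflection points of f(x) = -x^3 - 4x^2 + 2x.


Inflection points occur where f''(x) = 0 and concavity changes.
f(x) = -x^3 - 4x^2 + 2x
f'(x) = -3x^2 - 8x + 2
f''(x) = -6x - 8
Set f''(x) = 0:
-6x - 8 = 0
x = 8 / (-6) = -4/3
Since f''(x) is linear (degree 1), it changes sign at this point.
Therefore there is exactly 1 inflection point.

1
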